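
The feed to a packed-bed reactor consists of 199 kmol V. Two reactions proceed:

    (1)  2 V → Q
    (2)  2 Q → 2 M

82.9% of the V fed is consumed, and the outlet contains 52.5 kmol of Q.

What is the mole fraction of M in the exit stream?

0.257

Conversion of V: V consumed = 2ξ₁ = 0.829 × 199 → ξ₁ = 82.49 kmol.
Q balance: n_Q = 0 + 1ξ₁ − 2ξ₂ = 52.5 → ξ₂ = (1·82.49 − 52.5)/2 = 14.99 kmol.
Outlet amounts (n = n₀ + Σ ν·ξ):
  V: 199 − 2(82.49) = 34.03
  Q: 0 + 1(82.49) − 2(14.99) = 52.5
  M: 0 + 2(14.99) = 29.99
Total out = 116.5 kmol; y_M = 29.99 / 116.5 = 0.2574.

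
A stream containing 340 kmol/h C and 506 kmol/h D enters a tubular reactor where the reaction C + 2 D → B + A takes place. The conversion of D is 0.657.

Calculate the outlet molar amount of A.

D reacted = 0.657 × 506 = 332.4 kmol/h; ν_D = −2, so ξ = 332.4/2 = 166.2 kmol/h.
Outlet amounts (n = n₀ + ν ξ):
  C: 340 − 1(166.2) = 173.8
  D: 506 − 2(166.2) = 173.6
  B: 0 + 1(166.2) = 166.2
  A: 0 + 1(166.2) = 166.2

166 kmol/h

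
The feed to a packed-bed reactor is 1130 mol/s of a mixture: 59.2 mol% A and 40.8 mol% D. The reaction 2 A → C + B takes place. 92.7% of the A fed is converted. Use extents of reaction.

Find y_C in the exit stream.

A reacted = 0.927 × 669 = 620.1 mol/s; ν_A = −2, so ξ = 620.1/2 = 310.1 mol/s.
Outlet amounts (n = n₀ + ν ξ):
  A: 669 − 2(310.1) = 48.83
  C: 0 + 1(310.1) = 310.1
  B: 0 + 1(310.1) = 310.1
  D: 461 (inert)
Total out = 1130 mol/s; y_C = 310.1 / 1130 = 0.2744.

0.274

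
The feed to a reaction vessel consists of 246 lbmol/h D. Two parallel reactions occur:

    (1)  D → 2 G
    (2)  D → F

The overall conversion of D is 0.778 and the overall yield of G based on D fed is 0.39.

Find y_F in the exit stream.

0.488

Yield of G: 2ξ₁ / 246 = 0.39 → ξ₁ = 47.97 lbmol/h.
Conversion of D: 1ξ₁ + 1ξ₂ = 0.778 × 246 = 191.4 → ξ₂ = 143.4 lbmol/h.
Outlet amounts (n = n₀ + Σ ν·ξ):
  D: 246 − 1(47.97) − 1(143.4) = 54.61
  G: 0 + 2(47.97) = 95.94
  F: 0 + 1(143.4) = 143.4
Total out = 294 lbmol/h; y_F = 143.4 / 294 = 0.4879.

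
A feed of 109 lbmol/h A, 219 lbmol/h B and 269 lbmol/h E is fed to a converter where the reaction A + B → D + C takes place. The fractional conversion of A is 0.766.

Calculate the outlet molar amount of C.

83.5 lbmol/h

A reacted = 0.766 × 109 = 83.49 lbmol/h; ν_A = −1, so ξ = 83.49/1 = 83.49 lbmol/h.
Outlet amounts (n = n₀ + ν ξ):
  A: 109 − 1(83.49) = 25.51
  B: 219 − 1(83.49) = 135.5
  D: 0 + 1(83.49) = 83.49
  C: 0 + 1(83.49) = 83.49
  E: 269 (inert)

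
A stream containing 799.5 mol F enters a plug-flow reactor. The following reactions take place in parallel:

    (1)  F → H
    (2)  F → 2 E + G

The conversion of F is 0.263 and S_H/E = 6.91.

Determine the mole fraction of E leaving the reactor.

Conversion of F: F consumed = 0.263 × 799.5 = 210.3 mol = 1ξ₁ + 1ξ₂.
Selectivity: 1ξ₁ / (2ξ₂) = 6.91 → ξ₁ = 13.82 ξ₂.
Substitute: (1·13.82 + 1) ξ₂ = 210.3 → ξ₂ = 14.19 mol, ξ₁ = 196.1 mol.
Outlet amounts (n = n₀ + Σ ν·ξ):
  F: 799.5 − 1(196.1) − 1(14.19) = 589.2
  H: 0 + 1(196.1) = 196.1
  E: 0 + 2(14.19) = 28.38
  G: 0 + 1(14.19) = 14.19
Total out = 827.9 mol; y_E = 28.38 / 827.9 = 0.03428.

0.0343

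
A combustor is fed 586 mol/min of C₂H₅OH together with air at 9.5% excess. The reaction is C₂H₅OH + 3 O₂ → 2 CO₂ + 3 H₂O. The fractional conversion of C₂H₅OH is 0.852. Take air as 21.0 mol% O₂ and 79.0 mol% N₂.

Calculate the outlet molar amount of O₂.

427 mol/min

Stoichiometric O₂ = 3 × 586 = 1758 mol/min; O₂ fed = 1758 × 1.095 = 1925 mol/min.
N₂ fed = 1925 × 79/21 = 7242 mol/min.
Fuel reacted = 0.852 × 586 → ξ = 499.3 mol/min.
Outlet (n = n₀ + ν ξ):
  C₂H₅OH: 586 − 1(499.3) = 86.73
  O₂: 1925 − 3(499.3) = 427.2
  N₂: 7242 (inert)
  CO₂: 0 + 2(499.3) = 998.5
  H₂O: 0 + 3(499.3) = 1498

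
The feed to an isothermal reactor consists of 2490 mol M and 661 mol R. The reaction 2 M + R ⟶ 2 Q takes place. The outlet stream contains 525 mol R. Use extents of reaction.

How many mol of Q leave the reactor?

272 mol

For R: n = n₀ − 1ξ → 525 = 661 − 1ξ, giving ξ = 136 mol.
Outlet amounts (n = n₀ + ν ξ):
  M: 2490 − 2(136) = 2218
  R: 661 − 1(136) = 525
  Q: 0 + 2(136) = 272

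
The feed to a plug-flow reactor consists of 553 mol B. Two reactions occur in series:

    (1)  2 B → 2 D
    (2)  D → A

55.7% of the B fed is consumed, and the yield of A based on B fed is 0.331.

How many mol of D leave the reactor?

125 mol

Conversion of B: B consumed = 2ξ₁ = 0.557 × 553 → ξ₁ = 154 mol.
Yield of A: 1ξ₂ / 553 = 0.331 → ξ₂ = 183 mol.
Outlet amounts (n = n₀ + Σ ν·ξ):
  B: 553 − 2(154) = 245
  D: 0 + 2(154) − 1(183) = 125
  A: 0 + 1(183) = 183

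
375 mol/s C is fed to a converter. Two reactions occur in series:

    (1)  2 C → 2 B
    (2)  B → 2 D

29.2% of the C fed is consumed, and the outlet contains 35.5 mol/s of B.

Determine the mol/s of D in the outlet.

148 mol/s

Conversion of C: C consumed = 2ξ₁ = 0.292 × 375 → ξ₁ = 54.75 mol/s.
B balance: n_B = 0 + 2ξ₁ − 1ξ₂ = 35.5 → ξ₂ = (2·54.75 − 35.5)/1 = 74 mol/s.
Outlet amounts (n = n₀ + Σ ν·ξ):
  C: 375 − 2(54.75) = 265.5
  B: 0 + 2(54.75) − 1(74) = 35.5
  D: 0 + 2(74) = 148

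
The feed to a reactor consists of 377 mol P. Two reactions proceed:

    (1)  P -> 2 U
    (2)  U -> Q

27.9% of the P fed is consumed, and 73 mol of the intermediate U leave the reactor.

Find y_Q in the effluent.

0.285

Conversion of P: P consumed = 1ξ₁ = 0.279 × 377 → ξ₁ = 105.2 mol.
U balance: n_U = 0 + 2ξ₁ − 1ξ₂ = 73 → ξ₂ = (2·105.2 − 73)/1 = 137.4 mol.
Outlet amounts (n = n₀ + Σ ν·ξ):
  P: 377 − 1(105.2) = 271.8
  U: 0 + 2(105.2) − 1(137.4) = 73
  Q: 0 + 1(137.4) = 137.4
Total out = 482.2 mol; y_Q = 137.4 / 482.2 = 0.2849.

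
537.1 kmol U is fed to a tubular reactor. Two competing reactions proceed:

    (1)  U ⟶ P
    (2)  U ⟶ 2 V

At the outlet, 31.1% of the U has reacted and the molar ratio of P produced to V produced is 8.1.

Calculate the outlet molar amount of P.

Conversion of U: U consumed = 0.311 × 537.1 = 167 kmol = 1ξ₁ + 1ξ₂.
Selectivity: 1ξ₁ / (2ξ₂) = 8.1 → ξ₁ = 16.2 ξ₂.
Substitute: (1·16.2 + 1) ξ₂ = 167 → ξ₂ = 9.712 kmol, ξ₁ = 157.3 kmol.
Outlet amounts (n = n₀ + Σ ν·ξ):
  U: 537.1 − 1(157.3) − 1(9.712) = 370.1
  P: 0 + 1(157.3) = 157.3
  V: 0 + 2(9.712) = 19.42

157 kmol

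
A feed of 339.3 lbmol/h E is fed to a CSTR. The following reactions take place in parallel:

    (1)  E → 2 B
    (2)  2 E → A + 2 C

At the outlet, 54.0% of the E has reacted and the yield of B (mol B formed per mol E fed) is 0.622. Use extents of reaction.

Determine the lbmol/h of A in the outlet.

38.8 lbmol/h

Yield of B: 2ξ₁ / 339.3 = 0.622 → ξ₁ = 105.5 lbmol/h.
Conversion of E: 1ξ₁ + 2ξ₂ = 0.54 × 339.3 = 183.2 → ξ₂ = 38.85 lbmol/h.
Outlet amounts (n = n₀ + Σ ν·ξ):
  E: 339.3 − 1(105.5) − 2(38.85) = 156.1
  B: 0 + 2(105.5) = 211
  A: 0 + 1(38.85) = 38.85
  C: 0 + 2(38.85) = 77.7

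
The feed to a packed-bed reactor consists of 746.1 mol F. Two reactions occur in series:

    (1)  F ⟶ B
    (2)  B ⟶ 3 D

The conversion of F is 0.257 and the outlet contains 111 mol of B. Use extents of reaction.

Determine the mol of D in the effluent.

Conversion of F: F consumed = 1ξ₁ = 0.257 × 746.1 → ξ₁ = 191.7 mol.
B balance: n_B = 0 + 1ξ₁ − 1ξ₂ = 111 → ξ₂ = (1·191.7 − 111)/1 = 80.75 mol.
Outlet amounts (n = n₀ + Σ ν·ξ):
  F: 746.1 − 1(191.7) = 554.4
  B: 0 + 1(191.7) − 1(80.75) = 111
  D: 0 + 3(80.75) = 242.2

242 mol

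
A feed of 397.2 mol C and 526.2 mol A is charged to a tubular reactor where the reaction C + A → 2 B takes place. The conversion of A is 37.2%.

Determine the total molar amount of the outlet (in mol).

A reacted = 0.372 × 526.2 = 195.7 mol; ν_A = −1, so ξ = 195.7/1 = 195.7 mol.
Outlet amounts (n = n₀ + ν ξ):
  C: 397.2 − 1(195.7) = 201.5
  A: 526.2 − 1(195.7) = 330.5
  B: 0 + 2(195.7) = 391.5
Total out = 201.5 + 330.5 + 391.5 = 923.4 mol.

923 mol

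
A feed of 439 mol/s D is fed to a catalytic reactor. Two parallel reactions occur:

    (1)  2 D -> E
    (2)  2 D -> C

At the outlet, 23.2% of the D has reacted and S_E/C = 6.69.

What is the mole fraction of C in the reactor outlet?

0.0171

Conversion of D: D consumed = 0.232 × 439 = 101.8 mol/s = 2ξ₁ + 2ξ₂.
Selectivity: 1ξ₁ / (1ξ₂) = 6.69 → ξ₁ = 6.69 ξ₂.
Substitute: (2·6.69 + 2) ξ₂ = 101.8 → ξ₂ = 6.622 mol/s, ξ₁ = 44.3 mol/s.
Outlet amounts (n = n₀ + Σ ν·ξ):
  D: 439 − 2(44.3) − 2(6.622) = 337.2
  E: 0 + 1(44.3) = 44.3
  C: 0 + 1(6.622) = 6.622
Total out = 388.1 mol/s; y_C = 6.622 / 388.1 = 0.01706.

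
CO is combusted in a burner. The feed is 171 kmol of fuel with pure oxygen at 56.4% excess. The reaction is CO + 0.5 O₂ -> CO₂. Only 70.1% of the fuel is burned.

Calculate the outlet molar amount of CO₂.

Stoichiometric O₂ = 0.5 × 171 = 85.5 kmol; O₂ fed = 85.5 × 1.564 = 133.7 kmol.
Fuel reacted = 0.701 × 171 → ξ = 119.9 kmol.
Outlet (n = n₀ + ν ξ):
  CO: 171 − 1(119.9) = 51.13
  O₂: 133.7 − 0.5(119.9) = 73.79
  CO₂: 0 + 1(119.9) = 119.9

120 kmol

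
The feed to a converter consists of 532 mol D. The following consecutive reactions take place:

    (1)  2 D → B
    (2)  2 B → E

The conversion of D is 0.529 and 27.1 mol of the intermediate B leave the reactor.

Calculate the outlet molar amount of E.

56.8 mol

Conversion of D: D consumed = 2ξ₁ = 0.529 × 532 → ξ₁ = 140.7 mol.
B balance: n_B = 0 + 1ξ₁ − 2ξ₂ = 27.1 → ξ₂ = (1·140.7 − 27.1)/2 = 56.81 mol.
Outlet amounts (n = n₀ + Σ ν·ξ):
  D: 532 − 2(140.7) = 250.6
  B: 0 + 1(140.7) − 2(56.81) = 27.1
  E: 0 + 1(56.81) = 56.81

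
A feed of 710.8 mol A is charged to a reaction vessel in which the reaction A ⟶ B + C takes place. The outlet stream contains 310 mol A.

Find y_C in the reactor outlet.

0.361

For A: n = n₀ − 1ξ → 310 = 710.8 − 1ξ, giving ξ = 400.8 mol.
Outlet amounts (n = n₀ + ν ξ):
  A: 710.8 − 1(400.8) = 310
  B: 0 + 1(400.8) = 400.8
  C: 0 + 1(400.8) = 400.8
Total out = 1112 mol; y_C = 400.8 / 1112 = 0.3606.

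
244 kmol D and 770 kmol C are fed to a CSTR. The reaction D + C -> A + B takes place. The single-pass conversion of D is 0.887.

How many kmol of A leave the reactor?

216 kmol

D reacted = 0.887 × 244 = 216.4 kmol; ν_D = −1, so ξ = 216.4/1 = 216.4 kmol.
Outlet amounts (n = n₀ + ν ξ):
  D: 244 − 1(216.4) = 27.57
  C: 770 − 1(216.4) = 553.6
  A: 0 + 1(216.4) = 216.4
  B: 0 + 1(216.4) = 216.4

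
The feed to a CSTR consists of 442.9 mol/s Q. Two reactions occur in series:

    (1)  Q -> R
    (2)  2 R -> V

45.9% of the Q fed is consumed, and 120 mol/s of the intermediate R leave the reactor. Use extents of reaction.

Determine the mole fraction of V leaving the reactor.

Conversion of Q: Q consumed = 1ξ₁ = 0.459 × 442.9 → ξ₁ = 203.3 mol/s.
R balance: n_R = 0 + 1ξ₁ − 2ξ₂ = 120 → ξ₂ = (1·203.3 − 120)/2 = 41.65 mol/s.
Outlet amounts (n = n₀ + Σ ν·ξ):
  Q: 442.9 − 1(203.3) = 239.6
  R: 0 + 1(203.3) − 2(41.65) = 120
  V: 0 + 1(41.65) = 41.65
Total out = 401.3 mol/s; y_V = 41.65 / 401.3 = 0.1038.

0.104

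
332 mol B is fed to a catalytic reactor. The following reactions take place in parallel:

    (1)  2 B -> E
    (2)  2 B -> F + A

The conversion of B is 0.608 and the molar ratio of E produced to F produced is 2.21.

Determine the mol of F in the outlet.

31.4 mol

Conversion of B: B consumed = 0.608 × 332 = 201.9 mol = 2ξ₁ + 2ξ₂.
Selectivity: 1ξ₁ / (1ξ₂) = 2.21 → ξ₁ = 2.21 ξ₂.
Substitute: (2·2.21 + 2) ξ₂ = 201.9 → ξ₂ = 31.44 mol, ξ₁ = 69.49 mol.
Outlet amounts (n = n₀ + Σ ν·ξ):
  B: 332 − 2(69.49) − 2(31.44) = 130.1
  E: 0 + 1(69.49) = 69.49
  F: 0 + 1(31.44) = 31.44
  A: 0 + 1(31.44) = 31.44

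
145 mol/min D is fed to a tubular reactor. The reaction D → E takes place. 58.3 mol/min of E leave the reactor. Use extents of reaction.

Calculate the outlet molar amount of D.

86.7 mol/min

For E: n = n₀ + 1ξ → 58.3 = 0 + 1ξ, giving ξ = 58.3 mol/min.
Outlet amounts (n = n₀ + ν ξ):
  D: 145 − 1(58.3) = 86.7
  E: 0 + 1(58.3) = 58.3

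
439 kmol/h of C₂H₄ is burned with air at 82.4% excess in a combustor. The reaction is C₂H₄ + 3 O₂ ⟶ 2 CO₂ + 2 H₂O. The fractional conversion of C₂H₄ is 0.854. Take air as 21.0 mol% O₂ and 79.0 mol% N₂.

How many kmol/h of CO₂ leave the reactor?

Stoichiometric O₂ = 3 × 439 = 1317 kmol/h; O₂ fed = 1317 × 1.824 = 2402 kmol/h.
N₂ fed = 2402 × 79/21 = 9037 kmol/h.
Fuel reacted = 0.854 × 439 → ξ = 374.9 kmol/h.
Outlet (n = n₀ + ν ξ):
  C₂H₄: 439 − 1(374.9) = 64.09
  O₂: 2402 − 3(374.9) = 1277
  N₂: 9037 (inert)
  CO₂: 0 + 2(374.9) = 749.8
  H₂O: 0 + 2(374.9) = 749.8

750 kmol/h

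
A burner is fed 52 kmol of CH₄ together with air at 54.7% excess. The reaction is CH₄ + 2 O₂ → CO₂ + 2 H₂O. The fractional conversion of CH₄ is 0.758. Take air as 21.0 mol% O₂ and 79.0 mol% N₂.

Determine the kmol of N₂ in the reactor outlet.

Stoichiometric O₂ = 2 × 52 = 104 kmol; O₂ fed = 104 × 1.547 = 160.9 kmol.
N₂ fed = 160.9 × 79/21 = 605.2 kmol.
Fuel reacted = 0.758 × 52 → ξ = 39.42 kmol.
Outlet (n = n₀ + ν ξ):
  CH₄: 52 − 1(39.42) = 12.58
  O₂: 160.9 − 2(39.42) = 82.06
  N₂: 605.2 (inert)
  CO₂: 0 + 1(39.42) = 39.42
  H₂O: 0 + 2(39.42) = 78.83

605 kmol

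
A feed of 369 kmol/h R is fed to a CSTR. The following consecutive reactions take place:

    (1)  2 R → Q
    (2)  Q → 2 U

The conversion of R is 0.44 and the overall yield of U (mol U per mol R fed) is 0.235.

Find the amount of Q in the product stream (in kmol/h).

Conversion of R: R consumed = 2ξ₁ = 0.44 × 369 → ξ₁ = 81.18 kmol/h.
Yield of U: 2ξ₂ / 369 = 0.235 → ξ₂ = 43.36 kmol/h.
Outlet amounts (n = n₀ + Σ ν·ξ):
  R: 369 − 2(81.18) = 206.6
  Q: 0 + 1(81.18) − 1(43.36) = 37.82
  U: 0 + 2(43.36) = 86.71

37.8 kmol/h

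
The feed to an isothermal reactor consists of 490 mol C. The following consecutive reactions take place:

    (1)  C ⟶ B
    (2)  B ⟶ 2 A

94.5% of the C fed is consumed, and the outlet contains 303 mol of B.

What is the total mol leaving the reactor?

650 mol

Conversion of C: C consumed = 1ξ₁ = 0.945 × 490 → ξ₁ = 463 mol.
B balance: n_B = 0 + 1ξ₁ − 1ξ₂ = 303 → ξ₂ = (1·463 − 303)/1 = 160 mol.
Outlet amounts (n = n₀ + Σ ν·ξ):
  C: 490 − 1(463) = 26.95
  B: 0 + 1(463) − 1(160) = 303
  A: 0 + 2(160) = 320.1
Total out = 26.95 + 303 + 320.1 = 650 mol.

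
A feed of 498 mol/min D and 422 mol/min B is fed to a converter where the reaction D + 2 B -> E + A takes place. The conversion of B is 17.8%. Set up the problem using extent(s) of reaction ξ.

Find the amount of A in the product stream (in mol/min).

37.6 mol/min

B reacted = 0.178 × 422 = 75.12 mol/min; ν_B = −2, so ξ = 75.12/2 = 37.56 mol/min.
Outlet amounts (n = n₀ + ν ξ):
  D: 498 − 1(37.56) = 460.4
  B: 422 − 2(37.56) = 346.9
  E: 0 + 1(37.56) = 37.56
  A: 0 + 1(37.56) = 37.56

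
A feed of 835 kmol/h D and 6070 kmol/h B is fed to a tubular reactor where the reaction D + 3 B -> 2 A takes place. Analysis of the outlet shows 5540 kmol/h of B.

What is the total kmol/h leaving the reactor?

6550 kmol/h

For B: n = n₀ − 3ξ → 5540 = 6070 − 3ξ, giving ξ = 176.7 kmol/h.
Outlet amounts (n = n₀ + ν ξ):
  D: 835 − 1(176.7) = 658.3
  B: 6070 − 3(176.7) = 5540
  A: 0 + 2(176.7) = 353.3
Total out = 658.3 + 5540 + 353.3 = 6552 kmol/h.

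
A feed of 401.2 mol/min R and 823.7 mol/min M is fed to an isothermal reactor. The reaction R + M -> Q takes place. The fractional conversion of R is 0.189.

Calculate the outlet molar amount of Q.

75.8 mol/min

R reacted = 0.189 × 401.2 = 75.83 mol/min; ν_R = −1, so ξ = 75.83/1 = 75.83 mol/min.
Outlet amounts (n = n₀ + ν ξ):
  R: 401.2 − 1(75.83) = 325.4
  M: 823.7 − 1(75.83) = 747.9
  Q: 0 + 1(75.83) = 75.83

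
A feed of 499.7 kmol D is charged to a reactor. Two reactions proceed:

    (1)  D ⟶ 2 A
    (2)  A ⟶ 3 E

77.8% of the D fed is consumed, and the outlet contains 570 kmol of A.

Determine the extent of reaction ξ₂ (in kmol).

Conversion of D: D consumed = 1ξ₁ = 0.778 × 499.7 → ξ₁ = 388.8 kmol.
A balance: n_A = 0 + 2ξ₁ − 1ξ₂ = 570 → ξ₂ = (2·388.8 − 570)/1 = 207.5 kmol.
Outlet amounts (n = n₀ + Σ ν·ξ):
  D: 499.7 − 1(388.8) = 110.9
  A: 0 + 2(388.8) − 1(207.5) = 570
  E: 0 + 3(207.5) = 622.6

ξ₂ = 208 kmol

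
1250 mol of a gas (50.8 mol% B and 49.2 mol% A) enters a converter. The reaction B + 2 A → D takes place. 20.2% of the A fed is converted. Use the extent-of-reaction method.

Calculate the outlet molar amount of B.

A reacted = 0.202 × 615 = 124.2 mol; ν_A = −2, so ξ = 124.2/2 = 62.12 mol.
Outlet amounts (n = n₀ + ν ξ):
  B: 635 − 1(62.12) = 572.9
  A: 615 − 2(62.12) = 490.8
  D: 0 + 1(62.12) = 62.12

573 mol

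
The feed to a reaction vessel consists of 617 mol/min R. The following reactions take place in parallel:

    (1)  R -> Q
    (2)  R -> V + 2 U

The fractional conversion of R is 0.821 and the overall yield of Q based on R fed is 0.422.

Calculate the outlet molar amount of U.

492 mol/min

Yield of Q: 1ξ₁ / 617 = 0.422 → ξ₁ = 260.4 mol/min.
Conversion of R: 1ξ₁ + 1ξ₂ = 0.821 × 617 = 506.6 → ξ₂ = 246.2 mol/min.
Outlet amounts (n = n₀ + Σ ν·ξ):
  R: 617 − 1(260.4) − 1(246.2) = 110.4
  Q: 0 + 1(260.4) = 260.4
  V: 0 + 1(246.2) = 246.2
  U: 0 + 2(246.2) = 492.4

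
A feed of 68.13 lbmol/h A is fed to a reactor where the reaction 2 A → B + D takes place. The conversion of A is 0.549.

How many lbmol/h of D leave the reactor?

A reacted = 0.549 × 68.13 = 37.4 lbmol/h; ν_A = −2, so ξ = 37.4/2 = 18.7 lbmol/h.
Outlet amounts (n = n₀ + ν ξ):
  A: 68.13 − 2(18.7) = 30.73
  B: 0 + 1(18.7) = 18.7
  D: 0 + 1(18.7) = 18.7

18.7 lbmol/h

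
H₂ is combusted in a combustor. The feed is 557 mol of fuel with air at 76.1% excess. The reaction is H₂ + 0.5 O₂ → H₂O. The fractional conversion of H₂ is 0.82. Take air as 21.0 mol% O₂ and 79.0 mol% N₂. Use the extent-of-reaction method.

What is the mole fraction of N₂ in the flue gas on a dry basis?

0.836

Stoichiometric O₂ = 0.5 × 557 = 278.5 mol; O₂ fed = 278.5 × 1.761 = 490.4 mol.
N₂ fed = 490.4 × 79/21 = 1845 mol.
Fuel reacted = 0.82 × 557 → ξ = 456.7 mol.
Outlet (n = n₀ + ν ξ):
  H₂: 557 − 1(456.7) = 100.3
  O₂: 490.4 − 0.5(456.7) = 262.1
  N₂: 1845 (inert)
  H₂O: 0 + 1(456.7) = 456.7
Dry total = 2207 mol; y_N₂ (dry) = 1845 / 2207 = 0.8359.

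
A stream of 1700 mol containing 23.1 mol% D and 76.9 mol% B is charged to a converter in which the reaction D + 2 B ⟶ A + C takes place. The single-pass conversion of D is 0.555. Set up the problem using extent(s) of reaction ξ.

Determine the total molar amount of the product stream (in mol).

D reacted = 0.555 × 392.7 = 217.9 mol; ν_D = −1, so ξ = 217.9/1 = 217.9 mol.
Outlet amounts (n = n₀ + ν ξ):
  D: 392.7 − 1(217.9) = 174.8
  B: 1307 − 2(217.9) = 871.4
  A: 0 + 1(217.9) = 217.9
  C: 0 + 1(217.9) = 217.9
Total out = 174.8 + 871.4 + 217.9 + 217.9 = 1482 mol.

1480 mol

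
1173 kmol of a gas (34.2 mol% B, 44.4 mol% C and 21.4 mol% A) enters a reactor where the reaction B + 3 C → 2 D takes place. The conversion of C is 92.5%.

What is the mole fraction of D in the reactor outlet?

C reacted = 0.925 × 520.8 = 481.8 kmol; ν_C = −3, so ξ = 481.8/3 = 160.6 kmol.
Outlet amounts (n = n₀ + ν ξ):
  B: 401.2 − 1(160.6) = 240.6
  C: 520.8 − 3(160.6) = 39.06
  D: 0 + 2(160.6) = 321.2
  A: 251 (inert)
Total out = 851.8 kmol; y_D = 321.2 / 851.8 = 0.377.

0.377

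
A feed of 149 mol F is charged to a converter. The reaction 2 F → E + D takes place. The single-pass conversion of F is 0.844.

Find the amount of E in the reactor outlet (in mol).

F reacted = 0.844 × 149 = 125.8 mol; ν_F = −2, so ξ = 125.8/2 = 62.88 mol.
Outlet amounts (n = n₀ + ν ξ):
  F: 149 − 2(62.88) = 23.24
  E: 0 + 1(62.88) = 62.88
  D: 0 + 1(62.88) = 62.88

62.9 mol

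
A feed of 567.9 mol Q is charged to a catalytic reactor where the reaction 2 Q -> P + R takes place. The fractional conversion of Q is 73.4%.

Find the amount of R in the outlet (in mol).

208 mol

Q reacted = 0.734 × 567.9 = 416.8 mol; ν_Q = −2, so ξ = 416.8/2 = 208.4 mol.
Outlet amounts (n = n₀ + ν ξ):
  Q: 567.9 − 2(208.4) = 151.1
  P: 0 + 1(208.4) = 208.4
  R: 0 + 1(208.4) = 208.4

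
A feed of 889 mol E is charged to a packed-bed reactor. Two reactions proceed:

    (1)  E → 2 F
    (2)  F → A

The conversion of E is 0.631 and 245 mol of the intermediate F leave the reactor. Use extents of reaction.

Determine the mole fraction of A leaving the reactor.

Conversion of E: E consumed = 1ξ₁ = 0.631 × 889 → ξ₁ = 561 mol.
F balance: n_F = 0 + 2ξ₁ − 1ξ₂ = 245 → ξ₂ = (2·561 − 245)/1 = 876.9 mol.
Outlet amounts (n = n₀ + Σ ν·ξ):
  E: 889 − 1(561) = 328
  F: 0 + 2(561) − 1(876.9) = 245
  A: 0 + 1(876.9) = 876.9
Total out = 1450 mol; y_A = 876.9 / 1450 = 0.6048.

0.605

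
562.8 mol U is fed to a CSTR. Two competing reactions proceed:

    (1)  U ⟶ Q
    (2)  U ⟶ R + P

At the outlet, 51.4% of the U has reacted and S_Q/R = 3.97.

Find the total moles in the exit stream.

Conversion of U: U consumed = 0.514 × 562.8 = 289.3 mol = 1ξ₁ + 1ξ₂.
Selectivity: 1ξ₁ / (1ξ₂) = 3.97 → ξ₁ = 3.97 ξ₂.
Substitute: (1·3.97 + 1) ξ₂ = 289.3 → ξ₂ = 58.21 mol, ξ₁ = 231.1 mol.
Outlet amounts (n = n₀ + Σ ν·ξ):
  U: 562.8 − 1(231.1) − 1(58.21) = 273.5
  Q: 0 + 1(231.1) = 231.1
  R: 0 + 1(58.21) = 58.21
  P: 0 + 1(58.21) = 58.21
Total out = 273.5 + 231.1 + 58.21 + 58.21 = 621 mol.

621 mol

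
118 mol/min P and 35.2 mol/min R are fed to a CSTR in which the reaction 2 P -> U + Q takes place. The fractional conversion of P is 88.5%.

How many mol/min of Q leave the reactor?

52.2 mol/min

P reacted = 0.885 × 118 = 104.4 mol/min; ν_P = −2, so ξ = 104.4/2 = 52.22 mol/min.
Outlet amounts (n = n₀ + ν ξ):
  P: 118 − 2(52.22) = 13.57
  U: 0 + 1(52.22) = 52.22
  Q: 0 + 1(52.22) = 52.22
  R: 35.2 (inert)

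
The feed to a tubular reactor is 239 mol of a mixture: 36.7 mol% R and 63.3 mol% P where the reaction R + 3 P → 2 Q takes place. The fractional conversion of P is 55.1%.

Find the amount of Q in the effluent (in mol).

P reacted = 0.551 × 151.3 = 83.36 mol; ν_P = −3, so ξ = 83.36/3 = 27.79 mol.
Outlet amounts (n = n₀ + ν ξ):
  R: 87.71 − 1(27.79) = 59.93
  P: 151.3 − 3(27.79) = 67.93
  Q: 0 + 2(27.79) = 55.57

55.6 mol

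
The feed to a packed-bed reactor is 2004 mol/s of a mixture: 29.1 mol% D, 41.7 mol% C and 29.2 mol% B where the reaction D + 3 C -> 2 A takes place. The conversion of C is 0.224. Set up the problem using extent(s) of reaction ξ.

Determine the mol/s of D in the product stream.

C reacted = 0.224 × 835.7 = 187.2 mol/s; ν_C = −3, so ξ = 187.2/3 = 62.4 mol/s.
Outlet amounts (n = n₀ + ν ξ):
  D: 583.2 − 1(62.4) = 520.8
  C: 835.7 − 3(62.4) = 648.5
  A: 0 + 2(62.4) = 124.8
  B: 585.2 (inert)

521 mol/s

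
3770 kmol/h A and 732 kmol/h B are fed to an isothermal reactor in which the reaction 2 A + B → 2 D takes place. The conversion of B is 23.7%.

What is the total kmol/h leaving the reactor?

4330 kmol/h

B reacted = 0.237 × 732 = 173.5 kmol/h; ν_B = −1, so ξ = 173.5/1 = 173.5 kmol/h.
Outlet amounts (n = n₀ + ν ξ):
  A: 3770 − 2(173.5) = 3423
  B: 732 − 1(173.5) = 558.5
  D: 0 + 2(173.5) = 347
Total out = 3423 + 558.5 + 347 = 4329 kmol/h.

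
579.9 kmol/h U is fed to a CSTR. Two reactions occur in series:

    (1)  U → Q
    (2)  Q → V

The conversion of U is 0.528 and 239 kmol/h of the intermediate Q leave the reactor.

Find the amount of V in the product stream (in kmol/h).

67.2 kmol/h

Conversion of U: U consumed = 1ξ₁ = 0.528 × 579.9 → ξ₁ = 306.2 kmol/h.
Q balance: n_Q = 0 + 1ξ₁ − 1ξ₂ = 239 → ξ₂ = (1·306.2 − 239)/1 = 67.19 kmol/h.
Outlet amounts (n = n₀ + Σ ν·ξ):
  U: 579.9 − 1(306.2) = 273.7
  Q: 0 + 1(306.2) − 1(67.19) = 239
  V: 0 + 1(67.19) = 67.19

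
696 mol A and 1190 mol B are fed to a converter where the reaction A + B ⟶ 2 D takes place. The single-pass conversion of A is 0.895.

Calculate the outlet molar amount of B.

567 mol

A reacted = 0.895 × 696 = 622.9 mol; ν_A = −1, so ξ = 622.9/1 = 622.9 mol.
Outlet amounts (n = n₀ + ν ξ):
  A: 696 − 1(622.9) = 73.08
  B: 1190 − 1(622.9) = 567.1
  D: 0 + 2(622.9) = 1246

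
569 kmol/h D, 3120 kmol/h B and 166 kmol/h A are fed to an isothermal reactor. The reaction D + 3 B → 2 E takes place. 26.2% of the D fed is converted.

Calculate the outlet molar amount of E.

298 kmol/h

D reacted = 0.262 × 569 = 149.1 kmol/h; ν_D = −1, so ξ = 149.1/1 = 149.1 kmol/h.
Outlet amounts (n = n₀ + ν ξ):
  D: 569 − 1(149.1) = 419.9
  B: 3120 − 3(149.1) = 2673
  E: 0 + 2(149.1) = 298.2
  A: 166 (inert)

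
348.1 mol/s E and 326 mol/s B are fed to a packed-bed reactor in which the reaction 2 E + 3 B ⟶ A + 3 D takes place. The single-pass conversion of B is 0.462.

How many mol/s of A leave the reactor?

50.2 mol/s

B reacted = 0.462 × 326 = 150.6 mol/s; ν_B = −3, so ξ = 150.6/3 = 50.2 mol/s.
Outlet amounts (n = n₀ + ν ξ):
  E: 348.1 − 2(50.2) = 247.7
  B: 326 − 3(50.2) = 175.4
  A: 0 + 1(50.2) = 50.2
  D: 0 + 3(50.2) = 150.6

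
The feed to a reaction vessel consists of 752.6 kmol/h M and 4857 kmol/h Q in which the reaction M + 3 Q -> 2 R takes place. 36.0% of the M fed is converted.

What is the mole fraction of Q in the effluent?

0.798

M reacted = 0.36 × 752.6 = 270.9 kmol/h; ν_M = −1, so ξ = 270.9/1 = 270.9 kmol/h.
Outlet amounts (n = n₀ + ν ξ):
  M: 752.6 − 1(270.9) = 481.7
  Q: 4857 − 3(270.9) = 4044
  R: 0 + 2(270.9) = 541.9
Total out = 5068 kmol/h; y_Q = 4044 / 5068 = 0.798.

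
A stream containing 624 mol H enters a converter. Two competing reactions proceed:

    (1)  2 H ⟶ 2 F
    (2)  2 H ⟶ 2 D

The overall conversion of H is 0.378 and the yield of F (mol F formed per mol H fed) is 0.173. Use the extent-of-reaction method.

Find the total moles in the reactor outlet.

Yield of F: 2ξ₁ / 624 = 0.173 → ξ₁ = 53.98 mol.
Conversion of H: 2ξ₁ + 2ξ₂ = 0.378 × 624 = 235.9 → ξ₂ = 63.96 mol.
Outlet amounts (n = n₀ + Σ ν·ξ):
  H: 624 − 2(53.98) − 2(63.96) = 388.1
  F: 0 + 2(53.98) = 108
  D: 0 + 2(63.96) = 127.9
Total out = 388.1 + 108 + 127.9 = 624 mol.

624 mol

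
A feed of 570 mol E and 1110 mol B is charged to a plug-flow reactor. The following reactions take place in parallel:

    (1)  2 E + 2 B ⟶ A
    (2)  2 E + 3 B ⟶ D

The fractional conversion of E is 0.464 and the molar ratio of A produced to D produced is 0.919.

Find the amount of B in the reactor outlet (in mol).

Conversion of E: E consumed = 0.464 × 570 = 264.5 mol = 2ξ₁ + 2ξ₂.
Selectivity: 1ξ₁ / (1ξ₂) = 0.919 → ξ₁ = 0.919 ξ₂.
Substitute: (2·0.919 + 2) ξ₂ = 264.5 → ξ₂ = 68.91 mol, ξ₁ = 63.33 mol.
Outlet amounts (n = n₀ + Σ ν·ξ):
  E: 570 − 2(63.33) − 2(68.91) = 305.5
  B: 1110 − 2(63.33) − 3(68.91) = 776.6
  A: 0 + 1(63.33) = 63.33
  D: 0 + 1(68.91) = 68.91

777 mol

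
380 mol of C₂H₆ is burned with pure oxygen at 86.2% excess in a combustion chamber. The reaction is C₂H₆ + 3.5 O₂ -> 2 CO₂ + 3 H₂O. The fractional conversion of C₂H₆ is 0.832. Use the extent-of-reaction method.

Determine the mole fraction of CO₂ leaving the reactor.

0.21

Stoichiometric O₂ = 3.5 × 380 = 1330 mol; O₂ fed = 1330 × 1.862 = 2476 mol.
Fuel reacted = 0.832 × 380 → ξ = 316.2 mol.
Outlet (n = n₀ + ν ξ):
  C₂H₆: 380 − 1(316.2) = 63.84
  O₂: 2476 − 3.5(316.2) = 1370
  CO₂: 0 + 2(316.2) = 632.3
  H₂O: 0 + 3(316.2) = 948.5
Total out = 3015 mol; y_CO₂ = 632.3 / 3015 = 0.2098.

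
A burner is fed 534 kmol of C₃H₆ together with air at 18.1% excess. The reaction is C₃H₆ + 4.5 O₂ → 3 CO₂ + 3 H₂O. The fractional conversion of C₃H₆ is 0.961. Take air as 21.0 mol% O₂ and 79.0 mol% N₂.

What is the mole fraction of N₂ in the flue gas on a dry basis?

Stoichiometric O₂ = 4.5 × 534 = 2403 kmol; O₂ fed = 2403 × 1.181 = 2838 kmol.
N₂ fed = 2838 × 79/21 = 10680 kmol.
Fuel reacted = 0.961 × 534 → ξ = 513.2 kmol.
Outlet (n = n₀ + ν ξ):
  C₃H₆: 534 − 1(513.2) = 20.83
  O₂: 2838 − 4.5(513.2) = 528.7
  N₂: 10680 (inert)
  CO₂: 0 + 3(513.2) = 1540
  H₂O: 0 + 3(513.2) = 1540
Dry total = 12770 kmol; y_N₂ (dry) = 10680 / 12770 = 0.8363.

0.836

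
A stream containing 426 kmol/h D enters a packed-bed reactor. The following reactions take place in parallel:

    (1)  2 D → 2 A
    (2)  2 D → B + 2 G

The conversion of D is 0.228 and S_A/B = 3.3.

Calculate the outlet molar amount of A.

Conversion of D: D consumed = 0.228 × 426 = 97.13 kmol/h = 2ξ₁ + 2ξ₂.
Selectivity: 2ξ₁ / (1ξ₂) = 3.3 → ξ₁ = 1.65 ξ₂.
Substitute: (2·1.65 + 2) ξ₂ = 97.13 → ξ₂ = 18.33 kmol/h, ξ₁ = 30.24 kmol/h.
Outlet amounts (n = n₀ + Σ ν·ξ):
  D: 426 − 2(30.24) − 2(18.33) = 328.9
  A: 0 + 2(30.24) = 60.48
  B: 0 + 1(18.33) = 18.33
  G: 0 + 2(18.33) = 36.65

60.5 kmol/h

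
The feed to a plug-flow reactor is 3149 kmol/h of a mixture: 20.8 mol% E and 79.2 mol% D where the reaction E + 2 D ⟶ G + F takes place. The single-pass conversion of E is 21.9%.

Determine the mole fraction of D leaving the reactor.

E reacted = 0.219 × 655 = 143.4 kmol/h; ν_E = −1, so ξ = 143.4/1 = 143.4 kmol/h.
Outlet amounts (n = n₀ + ν ξ):
  E: 655 − 1(143.4) = 511.5
  D: 2494 − 2(143.4) = 2207
  G: 0 + 1(143.4) = 143.4
  F: 0 + 1(143.4) = 143.4
Total out = 3006 kmol/h; y_D = 2207 / 3006 = 0.7343.

0.734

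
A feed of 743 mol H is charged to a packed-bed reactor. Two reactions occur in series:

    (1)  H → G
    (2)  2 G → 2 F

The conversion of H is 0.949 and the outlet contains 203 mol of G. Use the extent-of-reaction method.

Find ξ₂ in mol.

Conversion of H: H consumed = 1ξ₁ = 0.949 × 743 → ξ₁ = 705.1 mol.
G balance: n_G = 0 + 1ξ₁ − 2ξ₂ = 203 → ξ₂ = (1·705.1 − 203)/2 = 251.1 mol.
Outlet amounts (n = n₀ + Σ ν·ξ):
  H: 743 − 1(705.1) = 37.89
  G: 0 + 1(705.1) − 2(251.1) = 203
  F: 0 + 2(251.1) = 502.1

ξ₂ = 251 mol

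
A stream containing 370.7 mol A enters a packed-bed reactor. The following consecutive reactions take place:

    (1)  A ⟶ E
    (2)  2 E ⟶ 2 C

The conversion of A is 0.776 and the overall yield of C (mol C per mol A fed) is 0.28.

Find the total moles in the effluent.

Conversion of A: A consumed = 1ξ₁ = 0.776 × 370.7 → ξ₁ = 287.7 mol.
Yield of C: 2ξ₂ / 370.7 = 0.28 → ξ₂ = 51.9 mol.
Outlet amounts (n = n₀ + Σ ν·ξ):
  A: 370.7 − 1(287.7) = 83.04
  E: 0 + 1(287.7) − 2(51.9) = 183.9
  C: 0 + 2(51.9) = 103.8
Total out = 83.04 + 183.9 + 103.8 = 370.7 mol.

371 mol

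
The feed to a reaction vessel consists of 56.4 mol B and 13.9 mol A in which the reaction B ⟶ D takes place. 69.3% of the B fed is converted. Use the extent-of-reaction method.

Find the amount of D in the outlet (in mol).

39.1 mol

B reacted = 0.693 × 56.4 = 39.09 mol; ν_B = −1, so ξ = 39.09/1 = 39.09 mol.
Outlet amounts (n = n₀ + ν ξ):
  B: 56.4 − 1(39.09) = 17.31
  D: 0 + 1(39.09) = 39.09
  A: 13.9 (inert)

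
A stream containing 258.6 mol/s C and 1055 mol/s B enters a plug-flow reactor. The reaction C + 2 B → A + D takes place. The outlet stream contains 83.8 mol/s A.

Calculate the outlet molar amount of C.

For A: n = n₀ + 1ξ → 83.8 = 0 + 1ξ, giving ξ = 83.8 mol/s.
Outlet amounts (n = n₀ + ν ξ):
  C: 258.6 − 1(83.8) = 174.8
  B: 1055 − 2(83.8) = 887.4
  A: 0 + 1(83.8) = 83.8
  D: 0 + 1(83.8) = 83.8

175 mol/s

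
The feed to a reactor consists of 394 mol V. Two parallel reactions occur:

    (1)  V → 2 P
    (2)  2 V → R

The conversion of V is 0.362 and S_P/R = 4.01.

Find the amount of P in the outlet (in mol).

143 mol

Conversion of V: V consumed = 0.362 × 394 = 142.6 mol = 1ξ₁ + 2ξ₂.
Selectivity: 2ξ₁ / (1ξ₂) = 4.01 → ξ₁ = 2.005 ξ₂.
Substitute: (1·2.005 + 2) ξ₂ = 142.6 → ξ₂ = 35.61 mol, ξ₁ = 71.4 mol.
Outlet amounts (n = n₀ + Σ ν·ξ):
  V: 394 − 1(71.4) − 2(35.61) = 251.4
  P: 0 + 2(71.4) = 142.8
  R: 0 + 1(35.61) = 35.61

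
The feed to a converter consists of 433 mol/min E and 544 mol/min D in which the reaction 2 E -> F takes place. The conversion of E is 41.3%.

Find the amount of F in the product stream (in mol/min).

89.4 mol/min

E reacted = 0.413 × 433 = 178.8 mol/min; ν_E = −2, so ξ = 178.8/2 = 89.41 mol/min.
Outlet amounts (n = n₀ + ν ξ):
  E: 433 − 2(89.41) = 254.2
  F: 0 + 1(89.41) = 89.41
  D: 544 (inert)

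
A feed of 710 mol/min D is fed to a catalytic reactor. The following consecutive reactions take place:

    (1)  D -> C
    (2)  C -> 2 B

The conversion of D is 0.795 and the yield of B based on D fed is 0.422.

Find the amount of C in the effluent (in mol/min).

Conversion of D: D consumed = 1ξ₁ = 0.795 × 710 → ξ₁ = 564.5 mol/min.
Yield of B: 2ξ₂ / 710 = 0.422 → ξ₂ = 149.8 mol/min.
Outlet amounts (n = n₀ + Σ ν·ξ):
  D: 710 − 1(564.5) = 145.5
  C: 0 + 1(564.5) − 1(149.8) = 414.6
  B: 0 + 2(149.8) = 299.6

415 mol/min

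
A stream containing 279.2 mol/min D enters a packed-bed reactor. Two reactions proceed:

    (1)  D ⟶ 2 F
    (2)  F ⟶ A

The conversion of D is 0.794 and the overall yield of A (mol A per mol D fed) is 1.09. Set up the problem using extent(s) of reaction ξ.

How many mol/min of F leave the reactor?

Conversion of D: D consumed = 1ξ₁ = 0.794 × 279.2 → ξ₁ = 221.7 mol/min.
Yield of A: 1ξ₂ / 279.2 = 1.09 → ξ₂ = 304.3 mol/min.
Outlet amounts (n = n₀ + Σ ν·ξ):
  D: 279.2 − 1(221.7) = 57.52
  F: 0 + 2(221.7) − 1(304.3) = 139
  A: 0 + 1(304.3) = 304.3

139 mol/min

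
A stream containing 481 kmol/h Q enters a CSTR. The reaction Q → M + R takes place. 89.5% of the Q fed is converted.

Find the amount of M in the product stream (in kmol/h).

430 kmol/h

Q reacted = 0.895 × 481 = 430.5 kmol/h; ν_Q = −1, so ξ = 430.5/1 = 430.5 kmol/h.
Outlet amounts (n = n₀ + ν ξ):
  Q: 481 − 1(430.5) = 50.5
  M: 0 + 1(430.5) = 430.5
  R: 0 + 1(430.5) = 430.5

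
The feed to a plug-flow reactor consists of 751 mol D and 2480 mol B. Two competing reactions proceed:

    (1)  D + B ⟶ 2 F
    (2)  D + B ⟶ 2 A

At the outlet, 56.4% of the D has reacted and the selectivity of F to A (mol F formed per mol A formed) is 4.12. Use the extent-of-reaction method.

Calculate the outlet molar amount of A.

Conversion of D: D consumed = 0.564 × 751 = 423.6 mol = 1ξ₁ + 1ξ₂.
Selectivity: 2ξ₁ / (2ξ₂) = 4.12 → ξ₁ = 4.12 ξ₂.
Substitute: (1·4.12 + 1) ξ₂ = 423.6 → ξ₂ = 82.73 mol, ξ₁ = 340.8 mol.
Outlet amounts (n = n₀ + Σ ν·ξ):
  D: 751 − 1(340.8) − 1(82.73) = 327.4
  B: 2480 − 1(340.8) − 1(82.73) = 2056
  F: 0 + 2(340.8) = 681.7
  A: 0 + 2(82.73) = 165.5

165 mol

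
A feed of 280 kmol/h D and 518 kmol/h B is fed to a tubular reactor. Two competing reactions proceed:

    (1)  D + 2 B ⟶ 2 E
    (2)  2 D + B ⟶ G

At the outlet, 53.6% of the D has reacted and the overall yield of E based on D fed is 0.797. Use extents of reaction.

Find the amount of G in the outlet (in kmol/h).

19.2 kmol/h

Yield of E: 2ξ₁ / 280 = 0.797 → ξ₁ = 111.6 kmol/h.
Conversion of D: 1ξ₁ + 2ξ₂ = 0.536 × 280 = 150.1 → ξ₂ = 19.25 kmol/h.
Outlet amounts (n = n₀ + Σ ν·ξ):
  D: 280 − 1(111.6) − 2(19.25) = 129.9
  B: 518 − 2(111.6) − 1(19.25) = 275.6
  E: 0 + 2(111.6) = 223.2
  G: 0 + 1(19.25) = 19.25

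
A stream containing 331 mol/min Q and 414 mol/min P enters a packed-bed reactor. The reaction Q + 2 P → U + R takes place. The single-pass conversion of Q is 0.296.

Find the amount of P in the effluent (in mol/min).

Q reacted = 0.296 × 331 = 97.98 mol/min; ν_Q = −1, so ξ = 97.98/1 = 97.98 mol/min.
Outlet amounts (n = n₀ + ν ξ):
  Q: 331 − 1(97.98) = 233
  P: 414 − 2(97.98) = 218
  U: 0 + 1(97.98) = 97.98
  R: 0 + 1(97.98) = 97.98

218 mol/min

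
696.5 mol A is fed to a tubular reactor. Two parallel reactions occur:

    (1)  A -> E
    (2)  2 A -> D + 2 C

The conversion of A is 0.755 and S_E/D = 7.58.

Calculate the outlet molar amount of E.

Conversion of A: A consumed = 0.755 × 696.5 = 525.9 mol = 1ξ₁ + 2ξ₂.
Selectivity: 1ξ₁ / (1ξ₂) = 7.58 → ξ₁ = 7.58 ξ₂.
Substitute: (1·7.58 + 2) ξ₂ = 525.9 → ξ₂ = 54.89 mol, ξ₁ = 416.1 mol.
Outlet amounts (n = n₀ + Σ ν·ξ):
  A: 696.5 − 1(416.1) − 2(54.89) = 170.6
  E: 0 + 1(416.1) = 416.1
  D: 0 + 1(54.89) = 54.89
  C: 0 + 2(54.89) = 109.8

416 mol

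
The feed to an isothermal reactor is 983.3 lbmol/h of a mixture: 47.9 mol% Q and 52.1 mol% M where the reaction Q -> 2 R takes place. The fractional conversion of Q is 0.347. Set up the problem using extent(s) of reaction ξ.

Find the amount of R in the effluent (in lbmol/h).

327 lbmol/h

Q reacted = 0.347 × 471 = 163.4 lbmol/h; ν_Q = −1, so ξ = 163.4/1 = 163.4 lbmol/h.
Outlet amounts (n = n₀ + ν ξ):
  Q: 471 − 1(163.4) = 307.6
  R: 0 + 2(163.4) = 326.9
  M: 512.3 (inert)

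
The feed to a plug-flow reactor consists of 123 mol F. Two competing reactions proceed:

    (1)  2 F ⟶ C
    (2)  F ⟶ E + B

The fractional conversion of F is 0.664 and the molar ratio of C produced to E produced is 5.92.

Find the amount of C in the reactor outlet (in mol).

37.7 mol

Conversion of F: F consumed = 0.664 × 123 = 81.67 mol = 2ξ₁ + 1ξ₂.
Selectivity: 1ξ₁ / (1ξ₂) = 5.92 → ξ₁ = 5.92 ξ₂.
Substitute: (2·5.92 + 1) ξ₂ = 81.67 → ξ₂ = 6.361 mol, ξ₁ = 37.66 mol.
Outlet amounts (n = n₀ + Σ ν·ξ):
  F: 123 − 2(37.66) − 1(6.361) = 41.33
  C: 0 + 1(37.66) = 37.66
  E: 0 + 1(6.361) = 6.361
  B: 0 + 1(6.361) = 6.361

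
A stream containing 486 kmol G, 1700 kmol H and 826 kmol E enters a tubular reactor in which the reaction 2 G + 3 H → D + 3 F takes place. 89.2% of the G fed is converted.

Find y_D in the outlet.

G reacted = 0.892 × 486 = 433.5 kmol; ν_G = −2, so ξ = 433.5/2 = 216.8 kmol.
Outlet amounts (n = n₀ + ν ξ):
  G: 486 − 2(216.8) = 52.49
  H: 1700 − 3(216.8) = 1050
  D: 0 + 1(216.8) = 216.8
  F: 0 + 3(216.8) = 650.3
  E: 826 (inert)
Total out = 2795 kmol; y_D = 216.8 / 2795 = 0.07754.

0.0775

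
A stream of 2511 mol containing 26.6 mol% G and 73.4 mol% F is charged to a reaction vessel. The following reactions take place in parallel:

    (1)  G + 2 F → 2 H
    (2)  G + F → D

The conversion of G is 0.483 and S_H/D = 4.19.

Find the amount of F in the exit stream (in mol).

Conversion of G: G consumed = 0.483 × 667.9 = 322.6 mol = 1ξ₁ + 1ξ₂.
Selectivity: 2ξ₁ / (1ξ₂) = 4.19 → ξ₁ = 2.095 ξ₂.
Substitute: (1·2.095 + 1) ξ₂ = 322.6 → ξ₂ = 104.2 mol, ξ₁ = 218.4 mol.
Outlet amounts (n = n₀ + Σ ν·ξ):
  G: 667.9 − 1(218.4) − 1(104.2) = 345.3
  F: 1843 − 2(218.4) − 1(104.2) = 1302
  H: 0 + 2(218.4) = 436.7
  D: 0 + 1(104.2) = 104.2

1300 mol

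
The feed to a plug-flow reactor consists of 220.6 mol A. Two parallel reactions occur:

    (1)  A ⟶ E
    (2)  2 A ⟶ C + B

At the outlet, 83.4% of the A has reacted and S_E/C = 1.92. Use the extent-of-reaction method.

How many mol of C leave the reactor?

46.9 mol

Conversion of A: A consumed = 0.834 × 220.6 = 184 mol = 1ξ₁ + 2ξ₂.
Selectivity: 1ξ₁ / (1ξ₂) = 1.92 → ξ₁ = 1.92 ξ₂.
Substitute: (1·1.92 + 2) ξ₂ = 184 → ξ₂ = 46.93 mol, ξ₁ = 90.11 mol.
Outlet amounts (n = n₀ + Σ ν·ξ):
  A: 220.6 − 1(90.11) − 2(46.93) = 36.62
  E: 0 + 1(90.11) = 90.11
  C: 0 + 1(46.93) = 46.93
  B: 0 + 1(46.93) = 46.93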